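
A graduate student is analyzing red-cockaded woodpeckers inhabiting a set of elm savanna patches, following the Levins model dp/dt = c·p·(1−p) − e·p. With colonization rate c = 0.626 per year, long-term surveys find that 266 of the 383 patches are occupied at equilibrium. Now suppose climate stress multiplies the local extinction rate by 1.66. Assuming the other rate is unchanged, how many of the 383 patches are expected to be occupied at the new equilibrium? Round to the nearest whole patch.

Observed p* = 266/383 = 0.69452.
Balance c(1−p*) = e gives e = 0.626×(1 − 0.69452) = 0.19123.
New p* = 1 − e/c = 1 − 0.31744/0.62600 = 0.49291.
Expected occupied = 383 × 0.49291 = 188.78 ≈ 189.

189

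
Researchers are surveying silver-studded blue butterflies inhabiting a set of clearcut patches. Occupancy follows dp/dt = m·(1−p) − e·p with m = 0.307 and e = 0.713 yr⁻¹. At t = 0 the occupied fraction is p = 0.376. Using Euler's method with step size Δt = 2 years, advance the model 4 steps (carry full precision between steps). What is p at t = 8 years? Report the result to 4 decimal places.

Update rule: p ← p + [m·(1−p) − e·p]·Δt with Δt = 2.
p: 0.37600 → 0.22296  (Δp = -0.15304)
p: 0.22296 → 0.38212  (Δp = +0.15916)
p: 0.38212 → 0.21659  (Δp = -0.16553)
p: 0.21659 → 0.38874  (Δp = +0.17215)

0.3887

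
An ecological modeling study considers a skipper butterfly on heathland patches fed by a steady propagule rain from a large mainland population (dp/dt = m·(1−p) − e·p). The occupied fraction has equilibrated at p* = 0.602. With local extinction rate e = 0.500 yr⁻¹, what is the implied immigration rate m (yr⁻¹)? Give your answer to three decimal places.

0.756

At equilibrium m(1−p*) = e·p*, so m = e·p*/(1−p*).
m = 0.500 × 0.602 / 0.3980 = 0.3010/0.3980 = 0.7563.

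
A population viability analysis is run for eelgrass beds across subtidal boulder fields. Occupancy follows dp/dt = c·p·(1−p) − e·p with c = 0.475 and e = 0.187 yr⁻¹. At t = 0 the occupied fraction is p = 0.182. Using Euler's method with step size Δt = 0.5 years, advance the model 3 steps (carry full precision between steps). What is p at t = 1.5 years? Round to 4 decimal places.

0.2398

Update rule: p ← p + [c·p·(1−p) − e·p]·Δt with Δt = 0.5.
  1  |  dp/dt·Δt = +0.018341  |  p_1 = 0.200341
  2  |  dp/dt·Δt = +0.019317  |  p_2 = 0.219658
  3  |  dp/dt·Δt = +0.020171  |  p_3 = 0.239829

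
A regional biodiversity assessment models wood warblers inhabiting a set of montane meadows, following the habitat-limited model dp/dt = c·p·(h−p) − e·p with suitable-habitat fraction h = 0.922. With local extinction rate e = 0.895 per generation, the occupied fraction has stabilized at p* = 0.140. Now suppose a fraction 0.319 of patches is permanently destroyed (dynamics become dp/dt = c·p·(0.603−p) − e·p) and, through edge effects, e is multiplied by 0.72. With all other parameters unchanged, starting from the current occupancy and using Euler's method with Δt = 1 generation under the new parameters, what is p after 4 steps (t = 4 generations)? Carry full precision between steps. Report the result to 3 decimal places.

Balance c(h−p*) = e gives c = e/(0.922 − 0.14000) = 0.895/0.78200 = 1.14450.
Starting from p₀ = 0.14000; update p ← p + (dp/dt)·Δt with the new parameters.
t = 1: p = 0.14000 + (-0.01603) = 0.12397
t = 2: p = 0.12397 + (-0.01192) = 0.11205
t = 3: p = 0.11205 + (-0.00925) = 0.10281
t = 4: p = 0.10281 + (-0.00739) = 0.09541

0.095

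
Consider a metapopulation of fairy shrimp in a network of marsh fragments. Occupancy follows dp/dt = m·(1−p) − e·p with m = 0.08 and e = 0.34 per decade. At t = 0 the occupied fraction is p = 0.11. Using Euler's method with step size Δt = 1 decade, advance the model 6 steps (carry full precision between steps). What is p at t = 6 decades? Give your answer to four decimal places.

Update rule: p ← p + [m·(1−p) − e·p]·Δt with Δt = 1.
p: 0.11000 → 0.14380  (Δp = +0.03380)
p: 0.14380 → 0.16340  (Δp = +0.01960)
p: 0.16340 → 0.17477  (Δp = +0.01137)
p: 0.17477 → 0.18137  (Δp = +0.00659)
p: 0.18137 → 0.18519  (Δp = +0.00382)
p: 0.18519 → 0.18741  (Δp = +0.00222)

0.1874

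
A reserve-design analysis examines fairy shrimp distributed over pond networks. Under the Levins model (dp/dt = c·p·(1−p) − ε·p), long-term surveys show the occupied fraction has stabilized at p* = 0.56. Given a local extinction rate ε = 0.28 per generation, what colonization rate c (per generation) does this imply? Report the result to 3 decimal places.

At equilibrium c(1−p*) = ε, so c = ε/(1−p*).
c = 0.28/(1 − 0.56) = 0.28/0.4400 = 0.6364.

0.636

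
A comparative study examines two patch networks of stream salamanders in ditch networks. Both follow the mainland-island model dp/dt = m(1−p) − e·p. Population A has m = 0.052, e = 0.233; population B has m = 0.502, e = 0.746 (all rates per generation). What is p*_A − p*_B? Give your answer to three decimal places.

-0.220

A: p*_A = m/(m+e) = 0.052/0.2850 = 0.1825.
B: p*_B = 0.502/1.2480 = 0.4022.
p*_A − p*_B = 0.1825 − 0.4022 = -0.2198.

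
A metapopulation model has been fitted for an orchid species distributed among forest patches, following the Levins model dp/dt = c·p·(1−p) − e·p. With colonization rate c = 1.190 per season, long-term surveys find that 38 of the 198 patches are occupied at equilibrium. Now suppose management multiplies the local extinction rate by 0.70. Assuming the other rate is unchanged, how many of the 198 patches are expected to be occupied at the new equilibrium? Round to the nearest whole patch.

Observed p* = 38/198 = 0.19192.
Balance c(1−p*) = e gives e = 1.190×(1 − 0.19192) = 0.96162.
New p* = 1 − e/c = 1 − 0.67313/1.19000 = 0.43434.
Expected occupied = 198 × 0.43434 = 86.00 ≈ 86.

86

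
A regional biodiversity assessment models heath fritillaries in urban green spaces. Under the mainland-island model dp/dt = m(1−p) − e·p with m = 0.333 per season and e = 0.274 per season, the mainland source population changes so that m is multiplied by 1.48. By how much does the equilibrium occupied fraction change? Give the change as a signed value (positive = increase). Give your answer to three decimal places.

0.094

Before: p* = 0.333/(0.333+0.274) = 0.5486.
After: m = 0.49284, e = 0.274; p* = 0.49284/0.7668 = 0.6427.
Δp* = 0.6427 − 0.5486 = +0.0941.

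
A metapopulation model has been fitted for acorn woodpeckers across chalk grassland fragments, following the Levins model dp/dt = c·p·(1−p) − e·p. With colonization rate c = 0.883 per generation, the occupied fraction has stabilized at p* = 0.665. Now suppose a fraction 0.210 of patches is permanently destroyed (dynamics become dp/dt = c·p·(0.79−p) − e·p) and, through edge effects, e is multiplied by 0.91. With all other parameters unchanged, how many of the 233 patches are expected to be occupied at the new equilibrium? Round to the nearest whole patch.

Balance c(1−p*) = e gives e = 0.883×(1 − 0.66500) = 0.29580.
New p* = 0.79 − e/c = 0.79 − 0.26918/0.88300 = 0.48515.
Expected occupied = 233 × 0.48515 = 113.04 ≈ 113.

113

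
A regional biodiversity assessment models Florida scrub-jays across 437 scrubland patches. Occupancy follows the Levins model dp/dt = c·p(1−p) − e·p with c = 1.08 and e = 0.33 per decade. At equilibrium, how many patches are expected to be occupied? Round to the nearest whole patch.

303

p* = 1 − e/c = 1 − 0.33/1.08 = 0.6944.
Expected occupied patches = N × p* = 437 × 0.6944 = 303.47 ≈ 303.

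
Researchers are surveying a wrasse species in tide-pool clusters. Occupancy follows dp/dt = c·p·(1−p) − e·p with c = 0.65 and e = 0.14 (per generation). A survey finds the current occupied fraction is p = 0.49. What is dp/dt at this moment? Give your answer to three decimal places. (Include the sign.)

0.094

Colonization term: c·p·(1−p) = 0.65×0.49×0.5100 = 0.16243.
Extinction term: e·p = 0.06860.
dp/dt = 0.16243 − 0.06860 = 0.09383.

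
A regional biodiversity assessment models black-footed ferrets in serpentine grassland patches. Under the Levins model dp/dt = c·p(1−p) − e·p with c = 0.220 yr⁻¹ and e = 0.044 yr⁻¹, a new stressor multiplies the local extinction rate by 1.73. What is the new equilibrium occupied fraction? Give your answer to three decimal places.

Before: p* = 1 − 0.044/0.220 = 0.8000.
After the change, c = 0.22, e = 0.07612, so p* = 1 − 0.07612/0.22 = 0.6540.

0.654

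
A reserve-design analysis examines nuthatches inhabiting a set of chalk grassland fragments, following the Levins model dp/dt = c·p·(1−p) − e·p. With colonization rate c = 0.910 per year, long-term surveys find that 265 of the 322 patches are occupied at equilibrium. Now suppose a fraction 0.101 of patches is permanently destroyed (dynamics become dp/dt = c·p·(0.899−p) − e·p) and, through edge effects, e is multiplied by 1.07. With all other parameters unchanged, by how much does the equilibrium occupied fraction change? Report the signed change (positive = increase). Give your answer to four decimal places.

Observed p* = 265/322 = 0.82298.
Balance c(1−p*) = e gives e = 0.910×(1 − 0.82298) = 0.16109.
New p* = 0.899 − e/c = 0.899 − 0.17237/0.91000 = 0.70958.
Δp* = 0.70958 − 0.82298 = -0.11340.

-0.1134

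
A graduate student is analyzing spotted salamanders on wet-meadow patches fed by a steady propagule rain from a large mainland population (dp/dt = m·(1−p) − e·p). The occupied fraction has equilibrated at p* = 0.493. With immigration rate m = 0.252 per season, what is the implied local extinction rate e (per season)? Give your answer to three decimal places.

At equilibrium m(1−p*) = e·p*, so e = m(1−p*)/p*.
e = 0.252 × 0.5070 / 0.493 = 0.2592.

0.259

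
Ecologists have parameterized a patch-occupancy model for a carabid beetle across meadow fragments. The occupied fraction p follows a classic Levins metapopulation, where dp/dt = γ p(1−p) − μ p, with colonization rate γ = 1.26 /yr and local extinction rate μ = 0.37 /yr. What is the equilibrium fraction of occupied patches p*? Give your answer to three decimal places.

0.706

At equilibrium, colonization balances extinction: γ·p*·(1−p*) = μ·p*.
So p* = 1 − μ/γ = 1 − 0.37/1.26 = 1 − 0.2937 = 0.7063.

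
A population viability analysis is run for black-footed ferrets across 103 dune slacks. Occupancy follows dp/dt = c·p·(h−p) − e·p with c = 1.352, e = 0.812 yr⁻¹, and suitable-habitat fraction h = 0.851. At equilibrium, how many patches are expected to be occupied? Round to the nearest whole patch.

26

p* = h − e/c = 0.851 − 0.6006 = 0.2504.
Expected occupied patches = N × p* = 103 × 0.2504 = 25.79 ≈ 26.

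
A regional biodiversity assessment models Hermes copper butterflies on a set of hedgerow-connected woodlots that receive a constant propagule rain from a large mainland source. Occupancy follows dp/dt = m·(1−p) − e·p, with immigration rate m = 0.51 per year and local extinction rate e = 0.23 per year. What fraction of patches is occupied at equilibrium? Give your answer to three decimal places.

At equilibrium the propagule rain into empty patches balances local extinction: m(1−p*) = e·p*.
p* = m/(m+e) = 0.51/(0.51+0.23) = 0.51/0.7400 = 0.6892.

0.689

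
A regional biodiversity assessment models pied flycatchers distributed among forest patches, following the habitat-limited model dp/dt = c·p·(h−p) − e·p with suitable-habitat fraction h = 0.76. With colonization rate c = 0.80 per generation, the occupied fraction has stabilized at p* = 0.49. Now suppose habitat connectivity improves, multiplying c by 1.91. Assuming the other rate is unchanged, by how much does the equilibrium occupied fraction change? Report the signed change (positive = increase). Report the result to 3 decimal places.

Balance c(h−p*) = e gives e = 0.80×(0.76 − 0.49000) = 0.21600.
New p* = 0.76 − e/c = 0.76 − 0.21600/1.52800 = 0.61864.
Δp* = 0.61864 − 0.49000 = +0.12864.

0.129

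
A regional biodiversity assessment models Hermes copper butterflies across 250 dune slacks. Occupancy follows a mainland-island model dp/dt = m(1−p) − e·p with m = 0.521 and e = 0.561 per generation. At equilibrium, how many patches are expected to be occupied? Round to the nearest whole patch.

p* = m/(m+e) = 0.521/1.0820 = 0.4815.
Expected occupied patches = N × p* = 250 × 0.4815 = 120.38 ≈ 120.

120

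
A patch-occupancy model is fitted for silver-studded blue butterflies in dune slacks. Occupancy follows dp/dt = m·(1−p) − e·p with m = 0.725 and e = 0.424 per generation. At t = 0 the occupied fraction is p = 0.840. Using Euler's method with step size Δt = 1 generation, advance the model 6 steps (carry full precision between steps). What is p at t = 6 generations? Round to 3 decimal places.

0.631

Update rule: p ← p + [m·(1−p) − e·p]·Δt with Δt = 1.
  1  |  dp/dt·Δt = -0.240160  |  p_1 = 0.599840
  2  |  dp/dt·Δt = +0.035784  |  p_2 = 0.635624
  3  |  dp/dt·Δt = -0.005332  |  p_3 = 0.630292
  4  |  dp/dt·Δt = +0.000794  |  p_4 = 0.631086
  5  |  dp/dt·Δt = -0.000118  |  p_5 = 0.630968
  6  |  dp/dt·Δt = +0.000018  |  p_6 = 0.630986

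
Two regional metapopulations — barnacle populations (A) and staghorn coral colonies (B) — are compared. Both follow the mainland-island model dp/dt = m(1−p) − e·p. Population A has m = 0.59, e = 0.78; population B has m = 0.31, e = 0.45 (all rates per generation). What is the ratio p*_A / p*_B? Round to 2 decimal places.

1.06

A: p*_A = m/(m+e) = 0.59/1.3700 = 0.4307.
B: p*_B = 0.31/0.7600 = 0.4079.
p*_A / p*_B = 0.4307/0.4079 = 1.0558.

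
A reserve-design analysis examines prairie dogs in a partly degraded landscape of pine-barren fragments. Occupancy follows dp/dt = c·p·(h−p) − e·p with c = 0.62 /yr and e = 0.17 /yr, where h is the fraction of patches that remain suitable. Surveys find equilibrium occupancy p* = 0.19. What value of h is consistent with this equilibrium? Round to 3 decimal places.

0.464

At equilibrium c(h−p*) = e, so h = p* + e/c.
h = 0.19 + 0.17/0.62 = 0.19 + 0.2742 = 0.4642.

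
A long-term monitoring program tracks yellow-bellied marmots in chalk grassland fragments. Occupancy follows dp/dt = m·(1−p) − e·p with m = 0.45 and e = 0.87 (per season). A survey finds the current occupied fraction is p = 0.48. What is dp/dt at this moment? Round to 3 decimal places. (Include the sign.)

-0.184

Colonization term: m·(1−p) = 0.45×0.5200 = 0.23400.
Extinction term: e·p = 0.41760.
dp/dt = 0.23400 − 0.41760 = -0.18360.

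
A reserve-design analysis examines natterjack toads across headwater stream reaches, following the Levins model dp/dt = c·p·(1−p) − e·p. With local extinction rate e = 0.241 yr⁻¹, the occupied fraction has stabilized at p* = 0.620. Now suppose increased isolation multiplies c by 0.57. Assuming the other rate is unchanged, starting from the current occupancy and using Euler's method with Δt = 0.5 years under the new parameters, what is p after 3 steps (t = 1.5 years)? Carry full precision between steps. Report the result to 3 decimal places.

Balance c(1−p*) = e gives c = e/(1 − 0.62000) = 0.241/0.38000 = 0.63421.
Starting from p₀ = 0.62000; update p ← p + (dp/dt)·Δt with the new parameters.
t = 0.5: p = 0.62000 + (-0.03213) = 0.58787
t = 1: p = 0.58787 + (-0.02705) = 0.56083
t = 1.5: p = 0.56083 + (-0.02306) = 0.53777

0.538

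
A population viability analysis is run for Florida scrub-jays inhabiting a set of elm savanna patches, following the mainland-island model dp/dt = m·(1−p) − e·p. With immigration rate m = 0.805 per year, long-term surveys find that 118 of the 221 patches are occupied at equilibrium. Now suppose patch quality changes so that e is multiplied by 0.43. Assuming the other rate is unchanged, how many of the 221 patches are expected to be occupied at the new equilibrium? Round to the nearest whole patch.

161

Observed p* = 118/221 = 0.53394.
Balance m(1−p*) = e·p* gives e = m(1−p*)/p* = 0.805×0.46606/0.53394 = 0.70266.
New p* = m/(m+e) = 0.80500/(0.80500+0.30214) = 0.72710.
Expected occupied = 221 × 0.72710 = 160.69 ≈ 161.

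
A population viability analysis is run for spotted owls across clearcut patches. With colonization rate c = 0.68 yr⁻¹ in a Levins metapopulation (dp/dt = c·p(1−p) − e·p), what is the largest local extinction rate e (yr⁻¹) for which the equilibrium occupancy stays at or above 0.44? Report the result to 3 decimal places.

1 − e/c ≥ 0.44 ⇒ e ≤ c(1 − 0.44) = 0.68 × 0.5600.
e_max = 0.3808.

0.381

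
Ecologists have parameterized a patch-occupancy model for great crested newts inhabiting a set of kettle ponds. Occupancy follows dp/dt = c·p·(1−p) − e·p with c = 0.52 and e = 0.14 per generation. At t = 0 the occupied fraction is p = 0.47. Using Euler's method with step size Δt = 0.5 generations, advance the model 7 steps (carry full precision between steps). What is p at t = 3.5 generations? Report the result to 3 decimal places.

0.643

Update rule: p ← p + [c·p·(1−p) − e·p]·Δt with Δt = 0.5.
p: 0.47000 → 0.50187  (Δp = +0.03187)
p: 0.50187 → 0.53173  (Δp = +0.02987)
p: 0.53173 → 0.55925  (Δp = +0.02752)
p: 0.55925 → 0.58419  (Δp = +0.02494)
p: 0.58419 → 0.60645  (Δp = +0.02226)
p: 0.60645 → 0.62606  (Δp = +0.01960)
p: 0.62606 → 0.64310  (Δp = +0.01704)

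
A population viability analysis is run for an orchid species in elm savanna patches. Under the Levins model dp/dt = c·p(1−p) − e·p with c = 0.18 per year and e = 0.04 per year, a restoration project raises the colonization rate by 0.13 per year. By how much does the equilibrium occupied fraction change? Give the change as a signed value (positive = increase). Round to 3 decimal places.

Before: p* = 1 − 0.04/0.18 = 0.7778.
After the change, c = 0.31, e = 0.04, so p* = 1 − 0.04/0.31 = 0.8710.
Δp* = 0.8710 − 0.7778 = +0.0932.

0.093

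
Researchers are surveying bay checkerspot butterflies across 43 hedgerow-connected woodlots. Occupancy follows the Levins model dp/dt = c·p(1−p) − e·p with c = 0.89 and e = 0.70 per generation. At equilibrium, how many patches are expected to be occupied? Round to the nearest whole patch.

9

p* = 1 − e/c = 1 − 0.70/0.89 = 0.2135.
Expected occupied patches = N × p* = 43 × 0.2135 = 9.18 ≈ 9.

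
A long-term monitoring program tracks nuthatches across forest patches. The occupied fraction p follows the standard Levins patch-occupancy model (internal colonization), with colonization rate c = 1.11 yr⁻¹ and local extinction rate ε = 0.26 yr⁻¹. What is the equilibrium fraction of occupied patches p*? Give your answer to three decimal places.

0.766

At equilibrium, colonization balances extinction: c·p*·(1−p*) = ε·p*.
So p* = 1 − ε/c = 1 − 0.26/1.11 = 1 − 0.2342 = 0.7658.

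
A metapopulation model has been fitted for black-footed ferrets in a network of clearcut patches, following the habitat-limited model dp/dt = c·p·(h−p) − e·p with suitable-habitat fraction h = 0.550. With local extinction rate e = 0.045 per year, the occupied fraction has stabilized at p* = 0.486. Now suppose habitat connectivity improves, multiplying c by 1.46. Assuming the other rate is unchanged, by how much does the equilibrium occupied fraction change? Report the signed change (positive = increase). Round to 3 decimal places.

Balance c(h−p*) = e gives c = e/(0.55 − 0.48600) = 0.045/0.06400 = 0.70312.
New p* = 0.55 − e/c = 0.55 − 0.04500/1.02656 = 0.50616.
Δp* = 0.50616 − 0.48600 = +0.02016.

0.020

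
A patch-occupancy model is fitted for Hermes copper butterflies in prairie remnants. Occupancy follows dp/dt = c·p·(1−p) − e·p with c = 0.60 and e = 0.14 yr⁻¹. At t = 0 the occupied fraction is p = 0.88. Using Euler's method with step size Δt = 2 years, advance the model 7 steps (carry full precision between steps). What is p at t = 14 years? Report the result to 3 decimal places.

Update rule: p ← p + [c·p·(1−p) − e·p]·Δt with Δt = 2.
step 1: Δp = -0.11968, p = 0.76032
step 2: Δp = +0.00579, p = 0.76611
step 3: Δp = +0.00051, p = 0.76662
step 4: Δp = +0.00004, p = 0.76666
step 5: Δp = +0.00000, p = 0.76667
step 6: Δp = +0.00000, p = 0.76667
step 7: Δp = +0.00000, p = 0.76667

0.767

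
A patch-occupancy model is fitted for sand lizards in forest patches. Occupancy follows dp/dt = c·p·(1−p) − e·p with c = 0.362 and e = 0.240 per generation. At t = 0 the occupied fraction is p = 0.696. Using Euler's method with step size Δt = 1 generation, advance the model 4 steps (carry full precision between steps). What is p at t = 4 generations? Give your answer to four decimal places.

Update rule: p ← p + [c·p·(1−p) − e·p]·Δt with Δt = 1.
p: 0.69600 → 0.60555  (Δp = -0.09045)
p: 0.60555 → 0.54669  (Δp = -0.05887)
p: 0.54669 → 0.50519  (Δp = -0.04149)
p: 0.50519 → 0.47444  (Δp = -0.03076)

0.4744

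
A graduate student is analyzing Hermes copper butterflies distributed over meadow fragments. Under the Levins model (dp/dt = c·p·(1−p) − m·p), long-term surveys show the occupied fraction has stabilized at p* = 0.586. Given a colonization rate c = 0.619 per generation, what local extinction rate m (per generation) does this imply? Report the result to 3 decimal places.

At equilibrium c(1−p*) = m.
m = 0.619 × (1 − 0.586) = 0.619 × 0.4140 = 0.2563.

0.256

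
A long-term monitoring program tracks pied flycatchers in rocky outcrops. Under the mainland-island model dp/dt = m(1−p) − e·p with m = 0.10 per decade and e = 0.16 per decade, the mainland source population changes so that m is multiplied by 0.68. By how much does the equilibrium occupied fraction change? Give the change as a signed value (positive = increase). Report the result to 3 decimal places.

Before: p* = 0.10/(0.10+0.16) = 0.3846.
After: m = 0.068, e = 0.16; p* = 0.068/0.2280 = 0.2982.
Δp* = 0.2982 − 0.3846 = -0.0864.

-0.086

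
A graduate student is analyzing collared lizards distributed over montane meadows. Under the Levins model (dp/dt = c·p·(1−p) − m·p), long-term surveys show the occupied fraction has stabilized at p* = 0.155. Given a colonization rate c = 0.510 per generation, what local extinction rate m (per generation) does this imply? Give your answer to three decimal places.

At equilibrium c(1−p*) = m.
m = 0.510 × (1 − 0.155) = 0.510 × 0.8450 = 0.4309.

0.431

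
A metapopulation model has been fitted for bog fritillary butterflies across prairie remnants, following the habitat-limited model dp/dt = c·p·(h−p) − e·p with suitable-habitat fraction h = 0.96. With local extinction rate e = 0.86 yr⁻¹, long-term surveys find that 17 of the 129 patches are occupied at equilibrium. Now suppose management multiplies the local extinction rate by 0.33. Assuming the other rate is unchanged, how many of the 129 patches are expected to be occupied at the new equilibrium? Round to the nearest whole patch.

Observed p* = 17/129 = 0.13178.
Balance c(h−p*) = e gives c = e/(0.96 − 0.13178) = 0.86/0.82822 = 1.03837.
New p* = 0.96 − e/c = 0.96 − 0.28380/1.03837 = 0.68669.
Expected occupied = 129 × 0.68669 = 88.58 ≈ 89.

89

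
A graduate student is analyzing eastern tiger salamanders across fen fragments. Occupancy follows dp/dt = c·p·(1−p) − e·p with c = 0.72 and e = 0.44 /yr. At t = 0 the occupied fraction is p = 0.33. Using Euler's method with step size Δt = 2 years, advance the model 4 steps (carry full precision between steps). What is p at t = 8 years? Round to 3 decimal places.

0.386

Update rule: p ← p + [c·p·(1−p) − e·p]·Δt with Δt = 2.
  1  |  dp/dt·Δt = +0.027984  |  p_1 = 0.357984
  2  |  dp/dt·Δt = +0.015931  |  p_2 = 0.373915
  3  |  dp/dt·Δt = +0.008062  |  p_3 = 0.381978
  4  |  dp/dt·Δt = +0.003801  |  p_4 = 0.385779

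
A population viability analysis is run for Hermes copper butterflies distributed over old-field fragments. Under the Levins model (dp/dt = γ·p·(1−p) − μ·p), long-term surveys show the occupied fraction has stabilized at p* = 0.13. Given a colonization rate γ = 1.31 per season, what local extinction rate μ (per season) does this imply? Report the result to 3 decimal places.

At equilibrium γ(1−p*) = μ.
μ = 1.31 × (1 − 0.13) = 1.31 × 0.8700 = 1.1397.

1.140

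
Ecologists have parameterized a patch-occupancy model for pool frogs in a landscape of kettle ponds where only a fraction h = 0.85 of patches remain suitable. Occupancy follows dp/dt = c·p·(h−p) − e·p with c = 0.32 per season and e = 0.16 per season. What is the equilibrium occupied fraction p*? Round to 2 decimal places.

0.35

Setting dp/dt = 0 and dividing by p* gives c·(h−p*) = e.
So p* = h − e/c = 0.85 − 0.16/0.32 = 0.85 − 0.5000 = 0.3500.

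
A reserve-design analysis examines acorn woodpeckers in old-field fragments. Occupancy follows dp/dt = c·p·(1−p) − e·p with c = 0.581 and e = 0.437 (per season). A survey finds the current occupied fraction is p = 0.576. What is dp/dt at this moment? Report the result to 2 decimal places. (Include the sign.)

-0.11

Colonization term: c·p·(1−p) = 0.581×0.576×0.4240 = 0.14189.
Extinction term: e·p = 0.25171.
dp/dt = 0.14189 − 0.25171 = -0.10982.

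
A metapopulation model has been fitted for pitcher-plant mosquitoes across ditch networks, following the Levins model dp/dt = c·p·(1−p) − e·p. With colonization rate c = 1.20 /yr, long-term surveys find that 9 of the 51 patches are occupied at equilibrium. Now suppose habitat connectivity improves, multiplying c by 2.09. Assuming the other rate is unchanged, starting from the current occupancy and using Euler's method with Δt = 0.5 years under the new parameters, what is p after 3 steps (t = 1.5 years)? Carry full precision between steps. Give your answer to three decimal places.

0.492

Observed p* = 9/51 = 0.17647.
Balance c(1−p*) = e gives e = 1.20×(1 − 0.17647) = 0.98824.
Starting from p₀ = 0.17647; update p ← p + (dp/dt)·Δt with the new parameters.
t = 0.5: p = 0.17647 + (+0.09504) = 0.27152
t = 1: p = 0.27152 + (+0.11387) = 0.38539
t = 1.5: p = 0.38539 + (+0.10660) = 0.49199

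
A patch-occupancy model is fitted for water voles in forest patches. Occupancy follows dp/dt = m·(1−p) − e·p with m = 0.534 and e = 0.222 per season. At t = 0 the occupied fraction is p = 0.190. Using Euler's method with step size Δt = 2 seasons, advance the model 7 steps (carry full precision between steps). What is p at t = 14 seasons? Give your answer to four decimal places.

0.7111

Update rule: p ← p + [m·(1−p) − e·p]·Δt with Δt = 2.
t = 2: p = 0.19000 + (+0.78072) = 0.97072
t = 4: p = 0.97072 + (-0.39973) = 0.57099
t = 6: p = 0.57099 + (+0.20466) = 0.77565
t = 8: p = 0.77565 + (-0.10479) = 0.67087
t = 10: p = 0.67087 + (+0.05365) = 0.72452
t = 12: p = 0.72452 + (-0.02747) = 0.69705
t = 14: p = 0.69705 + (+0.01406) = 0.71111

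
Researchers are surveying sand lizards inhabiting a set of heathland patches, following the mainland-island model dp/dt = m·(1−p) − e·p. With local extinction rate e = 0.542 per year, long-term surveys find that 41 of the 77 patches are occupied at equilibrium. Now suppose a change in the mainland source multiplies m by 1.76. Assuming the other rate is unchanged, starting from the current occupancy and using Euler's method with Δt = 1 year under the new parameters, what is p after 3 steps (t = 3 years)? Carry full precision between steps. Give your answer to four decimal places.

Observed p* = 41/77 = 0.53247.
Balance m(1−p*) = e·p* gives m = e·p*/(1−p*) = 0.542×0.53247/0.46753 = 0.61728.
Starting from p₀ = 0.53247; update p ← p + (dp/dt)·Δt with the new parameters.
p: 0.53247 → 0.75180  (Δp = +0.21933)
p: 0.75180 → 0.61397  (Δp = -0.13783)
p: 0.61397 → 0.70058  (Δp = +0.08661)

0.7006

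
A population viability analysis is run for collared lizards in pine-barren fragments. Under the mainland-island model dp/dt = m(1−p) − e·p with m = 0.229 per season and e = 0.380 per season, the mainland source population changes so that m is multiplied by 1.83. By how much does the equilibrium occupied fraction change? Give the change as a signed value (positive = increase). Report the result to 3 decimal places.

Before: p* = 0.229/(0.229+0.380) = 0.3760.
After: m = 0.41907, e = 0.38; p* = 0.41907/0.7991 = 0.5244.
Δp* = 0.5244 − 0.3760 = +0.1484.

0.148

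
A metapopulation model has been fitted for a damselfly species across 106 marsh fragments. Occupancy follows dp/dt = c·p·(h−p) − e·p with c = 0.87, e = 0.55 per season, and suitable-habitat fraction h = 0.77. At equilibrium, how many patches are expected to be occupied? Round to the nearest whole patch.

15

p* = h − e/c = 0.77 − 0.6322 = 0.1378.
Expected occupied patches = N × p* = 106 × 0.1378 = 14.61 ≈ 15.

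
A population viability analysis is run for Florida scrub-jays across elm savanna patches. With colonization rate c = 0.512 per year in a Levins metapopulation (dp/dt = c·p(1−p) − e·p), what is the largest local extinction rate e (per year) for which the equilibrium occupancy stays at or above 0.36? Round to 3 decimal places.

1 − e/c ≥ 0.36 ⇒ e ≤ c(1 − 0.36) = 0.512 × 0.6400.
e_max = 0.3277.

0.328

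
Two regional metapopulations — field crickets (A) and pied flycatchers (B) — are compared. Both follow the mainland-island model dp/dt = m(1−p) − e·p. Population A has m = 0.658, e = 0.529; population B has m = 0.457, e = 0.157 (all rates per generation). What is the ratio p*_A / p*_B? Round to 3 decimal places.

A: p*_A = m/(m+e) = 0.658/1.1870 = 0.5543.
B: p*_B = 0.457/0.6140 = 0.7443.
p*_A / p*_B = 0.5543/0.7443 = 0.7448.

0.745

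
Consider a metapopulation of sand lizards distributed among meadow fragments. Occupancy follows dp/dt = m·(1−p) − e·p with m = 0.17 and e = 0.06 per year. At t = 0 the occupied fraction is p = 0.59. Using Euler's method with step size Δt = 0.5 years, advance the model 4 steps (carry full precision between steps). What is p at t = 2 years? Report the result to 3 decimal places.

0.648

Update rule: p ← p + [m·(1−p) − e·p]·Δt with Δt = 0.5.
  1  |  dp/dt·Δt = +0.017150  |  p_1 = 0.607150
  2  |  dp/dt·Δt = +0.015178  |  p_2 = 0.622328
  3  |  dp/dt·Δt = +0.013432  |  p_3 = 0.635760
  4  |  dp/dt·Δt = +0.011888  |  p_4 = 0.647648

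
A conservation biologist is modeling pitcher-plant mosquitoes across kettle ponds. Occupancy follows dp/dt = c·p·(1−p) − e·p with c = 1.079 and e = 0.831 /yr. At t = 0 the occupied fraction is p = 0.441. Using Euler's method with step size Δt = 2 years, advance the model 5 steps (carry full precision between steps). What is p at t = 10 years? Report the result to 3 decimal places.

0.230

Update rule: p ← p + [c·p·(1−p) − e·p]·Δt with Δt = 2.
  1  |  dp/dt·Δt = -0.200954  |  p_1 = 0.240046
  2  |  dp/dt·Δt = -0.005286  |  p_2 = 0.234760
  3  |  dp/dt·Δt = -0.002491  |  p_3 = 0.232269
  4  |  dp/dt·Δt = -0.001216  |  p_4 = 0.231053
  5  |  dp/dt·Δt = -0.000603  |  p_5 = 0.230449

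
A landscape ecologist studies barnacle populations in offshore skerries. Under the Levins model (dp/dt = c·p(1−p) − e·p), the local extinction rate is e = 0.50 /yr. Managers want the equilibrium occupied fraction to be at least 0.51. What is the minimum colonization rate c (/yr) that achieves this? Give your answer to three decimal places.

p* = 1 − e/c ≥ 0.51 requires e/c ≤ 0.4900, i.e. c ≥ e/0.4900.
c_min = 0.50/0.4900 = 1.0204.

1.020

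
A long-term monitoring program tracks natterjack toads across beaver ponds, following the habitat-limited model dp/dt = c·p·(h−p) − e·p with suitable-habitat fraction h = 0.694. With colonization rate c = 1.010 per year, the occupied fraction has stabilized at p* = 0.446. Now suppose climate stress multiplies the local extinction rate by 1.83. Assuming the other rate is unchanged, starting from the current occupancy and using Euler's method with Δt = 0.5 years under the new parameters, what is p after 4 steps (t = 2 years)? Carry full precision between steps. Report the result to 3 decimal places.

0.326

Balance c(h−p*) = e gives e = 1.010×(0.694 − 0.44600) = 0.25048.
Starting from p₀ = 0.44600; update p ← p + (dp/dt)·Δt with the new parameters.
step 1: Δp = -0.04636, p = 0.39964
step 2: Δp = -0.03219, p = 0.36745
step 3: Δp = -0.02362, p = 0.34383
step 4: Δp = -0.01800, p = 0.32583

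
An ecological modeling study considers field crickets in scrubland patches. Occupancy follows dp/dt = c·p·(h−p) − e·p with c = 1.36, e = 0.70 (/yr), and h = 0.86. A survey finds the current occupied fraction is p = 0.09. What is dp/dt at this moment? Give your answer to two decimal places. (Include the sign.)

0.03

Colonization term: c·p·(h−p) = 1.36×0.09×0.7700 = 0.09425.
Extinction term: e·p = 0.06300.
dp/dt = 0.09425 − 0.06300 = 0.03125.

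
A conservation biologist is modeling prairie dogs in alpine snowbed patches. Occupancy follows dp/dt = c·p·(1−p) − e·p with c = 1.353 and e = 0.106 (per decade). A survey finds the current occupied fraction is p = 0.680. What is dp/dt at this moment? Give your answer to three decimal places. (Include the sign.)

0.222

Colonization term: c·p·(1−p) = 1.353×0.680×0.3200 = 0.29441.
Extinction term: e·p = 0.07208.
dp/dt = 0.29441 − 0.07208 = 0.22233.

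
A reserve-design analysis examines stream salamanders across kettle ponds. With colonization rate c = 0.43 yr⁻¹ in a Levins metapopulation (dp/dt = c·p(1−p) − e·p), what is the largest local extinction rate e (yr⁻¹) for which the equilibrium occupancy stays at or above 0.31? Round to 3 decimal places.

1 − e/c ≥ 0.31 ⇒ e ≤ c(1 − 0.31) = 0.43 × 0.6900.
e_max = 0.2967.

0.297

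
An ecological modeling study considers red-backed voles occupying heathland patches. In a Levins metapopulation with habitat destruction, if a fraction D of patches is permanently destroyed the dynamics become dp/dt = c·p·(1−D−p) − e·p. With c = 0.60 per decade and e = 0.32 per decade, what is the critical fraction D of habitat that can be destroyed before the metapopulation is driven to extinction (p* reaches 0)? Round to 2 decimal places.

The nontrivial equilibrium is p* = (1−D) − e/c; extinction occurs when this hits zero.
So D_crit = 1 − e/c = 1 − 0.32/0.60 = 1 − 0.5333 = 0.4667.
This equals the undisturbed p*, a classic result of Lande's extension.

0.47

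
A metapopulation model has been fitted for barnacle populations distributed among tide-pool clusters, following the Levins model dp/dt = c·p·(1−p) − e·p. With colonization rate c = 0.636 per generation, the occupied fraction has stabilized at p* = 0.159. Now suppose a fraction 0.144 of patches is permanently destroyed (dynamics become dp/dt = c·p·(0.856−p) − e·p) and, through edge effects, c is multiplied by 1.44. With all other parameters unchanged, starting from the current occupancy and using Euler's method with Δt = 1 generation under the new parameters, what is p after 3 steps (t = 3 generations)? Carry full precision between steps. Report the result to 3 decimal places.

0.205

Balance c(1−p*) = e gives e = 0.636×(1 − 0.15900) = 0.53488.
Starting from p₀ = 0.15900; update p ← p + (dp/dt)·Δt with the new parameters.
step 1: Δp = +0.01645, p = 0.17545
step 2: Δp = +0.01551, p = 0.19096
step 3: Δp = +0.01417, p = 0.20513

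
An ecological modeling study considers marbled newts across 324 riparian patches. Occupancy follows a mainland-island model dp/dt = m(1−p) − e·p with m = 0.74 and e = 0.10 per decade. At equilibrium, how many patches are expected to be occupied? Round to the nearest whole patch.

285

p* = m/(m+e) = 0.74/0.8400 = 0.8810.
Expected occupied patches = N × p* = 324 × 0.8810 = 285.43 ≈ 285.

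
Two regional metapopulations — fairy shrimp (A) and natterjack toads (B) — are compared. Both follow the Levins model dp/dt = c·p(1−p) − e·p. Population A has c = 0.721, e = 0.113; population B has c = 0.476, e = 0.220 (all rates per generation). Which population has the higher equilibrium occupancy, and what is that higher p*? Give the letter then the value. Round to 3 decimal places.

A: p*_A = 1 − 0.113/0.721 = 0.8433.
B: p*_B = 1 − 0.220/0.476 = 0.5378.
A is higher at 0.8433.

A, 0.843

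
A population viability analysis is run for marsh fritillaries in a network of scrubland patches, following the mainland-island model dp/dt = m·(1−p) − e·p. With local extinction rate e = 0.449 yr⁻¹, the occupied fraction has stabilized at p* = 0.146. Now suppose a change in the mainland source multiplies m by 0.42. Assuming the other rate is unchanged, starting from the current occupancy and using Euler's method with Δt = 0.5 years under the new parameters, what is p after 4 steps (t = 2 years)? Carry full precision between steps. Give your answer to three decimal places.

Balance m(1−p*) = e·p* gives m = e·p*/(1−p*) = 0.449×0.14600/0.85400 = 0.07676.
Starting from p₀ = 0.14600; update p ← p + (dp/dt)·Δt with the new parameters.
step 1: Δp = -0.01901, p = 0.12699
step 2: Δp = -0.01444, p = 0.11255
step 3: Δp = -0.01096, p = 0.10159
step 4: Δp = -0.00832, p = 0.09327

0.093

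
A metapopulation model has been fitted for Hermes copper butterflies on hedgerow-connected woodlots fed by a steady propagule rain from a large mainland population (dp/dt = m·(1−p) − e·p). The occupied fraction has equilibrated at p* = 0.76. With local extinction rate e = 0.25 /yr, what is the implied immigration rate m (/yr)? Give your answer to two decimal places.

At equilibrium m(1−p*) = e·p*, so m = e·p*/(1−p*).
m = 0.25 × 0.76 / 0.2400 = 0.1900/0.2400 = 0.7917.

0.79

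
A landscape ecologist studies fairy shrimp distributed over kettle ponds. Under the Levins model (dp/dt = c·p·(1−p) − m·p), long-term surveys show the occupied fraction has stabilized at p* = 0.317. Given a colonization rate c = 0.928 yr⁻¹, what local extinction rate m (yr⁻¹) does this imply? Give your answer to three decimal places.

0.634

At equilibrium c(1−p*) = m.
m = 0.928 × (1 − 0.317) = 0.928 × 0.6830 = 0.6338.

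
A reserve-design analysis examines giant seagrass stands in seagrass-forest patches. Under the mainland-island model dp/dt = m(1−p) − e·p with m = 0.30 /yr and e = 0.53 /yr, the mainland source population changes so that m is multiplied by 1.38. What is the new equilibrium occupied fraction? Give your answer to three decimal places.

Before: p* = 0.30/(0.30+0.53) = 0.3614.
After: m = 0.414, e = 0.53; p* = 0.414/0.9440 = 0.4386.

0.439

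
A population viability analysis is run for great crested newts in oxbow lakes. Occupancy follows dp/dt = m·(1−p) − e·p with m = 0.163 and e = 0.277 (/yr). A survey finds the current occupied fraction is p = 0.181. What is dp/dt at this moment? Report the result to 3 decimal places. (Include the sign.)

Colonization term: m·(1−p) = 0.163×0.8190 = 0.13350.
Extinction term: e·p = 0.05014.
dp/dt = 0.13350 − 0.05014 = 0.08336.

0.083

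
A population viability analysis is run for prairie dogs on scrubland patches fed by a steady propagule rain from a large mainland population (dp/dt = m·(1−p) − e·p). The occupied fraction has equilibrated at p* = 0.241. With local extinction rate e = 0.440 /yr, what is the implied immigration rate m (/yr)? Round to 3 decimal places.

0.140

At equilibrium m(1−p*) = e·p*, so m = e·p*/(1−p*).
m = 0.440 × 0.241 / 0.7590 = 0.1060/0.7590 = 0.1397.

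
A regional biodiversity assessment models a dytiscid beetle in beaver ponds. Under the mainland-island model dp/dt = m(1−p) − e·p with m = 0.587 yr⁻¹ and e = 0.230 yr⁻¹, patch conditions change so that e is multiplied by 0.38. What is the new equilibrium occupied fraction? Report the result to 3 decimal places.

Before: p* = 0.587/(0.587+0.230) = 0.7185.
After: m = 0.587, e = 0.0874; p* = 0.587/0.6744 = 0.8704.

0.870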